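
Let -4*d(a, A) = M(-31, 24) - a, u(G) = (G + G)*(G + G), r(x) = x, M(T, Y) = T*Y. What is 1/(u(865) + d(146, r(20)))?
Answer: 2/5986245 ≈ 3.3410e-7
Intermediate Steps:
u(G) = 4*G**2 (u(G) = (2*G)*(2*G) = 4*G**2)
d(a, A) = 186 + a/4 (d(a, A) = -(-31*24 - a)/4 = -(-744 - a)/4 = 186 + a/4)
1/(u(865) + d(146, r(20))) = 1/(4*865**2 + (186 + (1/4)*146)) = 1/(4*748225 + (186 + 73/2)) = 1/(2992900 + 445/2) = 1/(5986245/2) = 2/5986245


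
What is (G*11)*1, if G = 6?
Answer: 66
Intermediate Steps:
(G*11)*1 = (6*11)*1 = 66*1 = 66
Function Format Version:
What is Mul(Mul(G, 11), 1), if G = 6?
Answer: 66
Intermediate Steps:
Mul(Mul(G, 11), 1) = Mul(Mul(6, 11), 1) = Mul(66, 1) = 66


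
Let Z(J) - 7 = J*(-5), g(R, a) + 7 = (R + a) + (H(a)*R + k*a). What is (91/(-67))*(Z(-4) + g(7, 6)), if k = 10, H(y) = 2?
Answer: -9737/67 ≈ -145.33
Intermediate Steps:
g(R, a) = -7 + 3*R + 11*a (g(R, a) = -7 + ((R + a) + (2*R + 10*a)) = -7 + (3*R + 11*a) = -7 + 3*R + 11*a)
Z(J) = 7 - 5*J (Z(J) = 7 + J*(-5) = 7 - 5*J)
(91/(-67))*(Z(-4) + g(7, 6)) = (91/(-67))*((7 - 5*(-4)) + (-7 + 3*7 + 11*6)) = (91*(-1/67))*((7 + 20) + (-7 + 21 + 66)) = -91*(27 + 80)/67 = -91/67*107 = -9737/67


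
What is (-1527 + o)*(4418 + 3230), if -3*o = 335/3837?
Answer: -134433729536/11511 ≈ -1.1679e+7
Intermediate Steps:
o = -335/11511 (o = -335/(3*3837) = -⅓*335/3837 = -335/11511 ≈ -0.029103)
(-1527 + o)*(4418 + 3230) = (-1527 - 335/11511)*(4418 + 3230) = -17577632/11511*7648 = -134433729536/11511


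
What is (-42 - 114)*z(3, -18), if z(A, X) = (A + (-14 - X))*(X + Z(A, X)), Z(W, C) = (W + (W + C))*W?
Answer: 58968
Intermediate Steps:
Z(W, C) = W*(C + 2*W) (Z(W, C) = (W + (C + W))*W = (C + 2*W)*W = W*(C + 2*W))
z(A, X) = (X + A*(X + 2*A))*(-14 + A - X) (z(A, X) = (A + (-14 - X))*(X + A*(X + 2*A)) = (-14 + A - X)*(X + A*(X + 2*A)) = (X + A*(X + 2*A))*(-14 + A - X))
(-42 - 114)*z(3, -18) = (-42 - 114)*(-1*(-18)² - 28*3² - 14*(-18) + 2*3³ - 1*3*(-18)² - 1*(-18)*3² - 13*3*(-18)) = -156*(-1*324 - 28*9 + 252 + 2*27 - 1*3*324 - 1*(-18)*9 + 702) = -156*(-324 - 252 + 252 + 54 - 972 + 162 + 702) = -156*(-378) = 58968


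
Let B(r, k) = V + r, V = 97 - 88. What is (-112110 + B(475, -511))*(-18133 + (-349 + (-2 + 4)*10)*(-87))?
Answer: -1170956740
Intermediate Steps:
V = 9
B(r, k) = 9 + r
(-112110 + B(475, -511))*(-18133 + (-349 + (-2 + 4)*10)*(-87)) = (-112110 + (9 + 475))*(-18133 + (-349 + (-2 + 4)*10)*(-87)) = (-112110 + 484)*(-18133 + (-349 + 2*10)*(-87)) = -111626*(-18133 + (-349 + 20)*(-87)) = -111626*(-18133 - 329*(-87)) = -111626*(-18133 + 28623) = -111626*10490 = -1170956740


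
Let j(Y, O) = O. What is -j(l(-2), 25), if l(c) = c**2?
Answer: -25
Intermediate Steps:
-j(l(-2), 25) = -1*25 = -25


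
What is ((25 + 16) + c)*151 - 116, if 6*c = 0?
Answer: 6075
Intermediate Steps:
c = 0 (c = (⅙)*0 = 0)
((25 + 16) + c)*151 - 116 = ((25 + 16) + 0)*151 - 116 = (41 + 0)*151 - 116 = 41*151 - 116 = 6191 - 116 = 6075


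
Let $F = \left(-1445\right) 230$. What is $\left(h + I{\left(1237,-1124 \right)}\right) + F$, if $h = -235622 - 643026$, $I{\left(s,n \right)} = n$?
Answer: $-1212122$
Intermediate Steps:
$F = -332350$
$h = -878648$
$\left(h + I{\left(1237,-1124 \right)}\right) + F = \left(-878648 - 1124\right) - 332350 = -879772 - 332350 = -1212122$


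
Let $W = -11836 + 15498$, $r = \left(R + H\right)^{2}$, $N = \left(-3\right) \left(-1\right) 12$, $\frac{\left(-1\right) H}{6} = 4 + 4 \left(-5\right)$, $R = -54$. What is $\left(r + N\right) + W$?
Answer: $5462$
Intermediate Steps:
$H = 96$ ($H = - 6 \left(4 + 4 \left(-5\right)\right) = - 6 \left(4 - 20\right) = \left(-6\right) \left(-16\right) = 96$)
$N = 36$ ($N = 3 \cdot 12 = 36$)
$r = 1764$ ($r = \left(-54 + 96\right)^{2} = 42^{2} = 1764$)
$W = 3662$
$\left(r + N\right) + W = \left(1764 + 36\right) + 3662 = 1800 + 3662 = 5462$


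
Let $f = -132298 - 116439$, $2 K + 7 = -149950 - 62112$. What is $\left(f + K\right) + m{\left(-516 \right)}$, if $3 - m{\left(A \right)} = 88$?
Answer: $- \frac{709713}{2} \approx -3.5486 \cdot 10^{5}$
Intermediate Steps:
$K = - \frac{212069}{2}$ ($K = - \frac{7}{2} + \frac{-149950 - 62112}{2} = - \frac{7}{2} + \frac{1}{2} \left(-212062\right) = - \frac{7}{2} - 106031 = - \frac{212069}{2} \approx -1.0603 \cdot 10^{5}$)
$m{\left(A \right)} = -85$ ($m{\left(A \right)} = 3 - 88 = -85$)
$f = -248737$
$\left(f + K\right) + m{\left(-516 \right)} = \left(-248737 - \frac{212069}{2}\right) - 85 = - \frac{709543}{2} - 85 = - \frac{709713}{2}$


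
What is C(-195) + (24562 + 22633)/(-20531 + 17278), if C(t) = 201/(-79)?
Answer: -4382258/256987 ≈ -17.052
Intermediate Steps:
C(t) = -201/79 (C(t) = 201*(-1/79) = -201/79)
C(-195) + (24562 + 22633)/(-20531 + 17278) = -201/79 + (24562 + 22633)/(-20531 + 17278) = -201/79 + 47195/(-3253) = -201/79 + 47195*(-1/3253) = -201/79 - 47195/3253 = -4382258/256987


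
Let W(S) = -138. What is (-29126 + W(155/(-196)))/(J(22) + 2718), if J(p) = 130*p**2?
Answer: -14632/32819 ≈ -0.44584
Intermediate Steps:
(-29126 + W(155/(-196)))/(J(22) + 2718) = (-29126 - 138)/(130*22**2 + 2718) = -29264/(130*484 + 2718) = -29264/(62920 + 2718) = -29264/65638 = -29264*1/65638 = -14632/32819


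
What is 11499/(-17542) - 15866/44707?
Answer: -792407165/784250194 ≈ -1.0104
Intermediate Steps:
11499/(-17542) - 15866/44707 = 11499*(-1/17542) - 15866*1/44707 = -11499/17542 - 15866/44707 = -792407165/784250194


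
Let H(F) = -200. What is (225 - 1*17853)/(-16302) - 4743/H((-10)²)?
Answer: 1036487/41800 ≈ 24.796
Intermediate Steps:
(225 - 1*17853)/(-16302) - 4743/H((-10)²) = (225 - 1*17853)/(-16302) - 4743/(-200) = (225 - 17853)*(-1/16302) - 4743*(-1/200) = -17628*(-1/16302) + 4743/200 = 226/209 + 4743/200 = 1036487/41800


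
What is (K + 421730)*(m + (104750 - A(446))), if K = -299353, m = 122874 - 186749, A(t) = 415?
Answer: 4951373420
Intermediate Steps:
m = -63875
(K + 421730)*(m + (104750 - A(446))) = (-299353 + 421730)*(-63875 + (104750 - 1*415)) = 122377*(-63875 + (104750 - 415)) = 122377*(-63875 + 104335) = 122377*40460 = 4951373420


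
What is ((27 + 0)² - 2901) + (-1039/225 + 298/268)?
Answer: -65591501/30150 ≈ -2175.5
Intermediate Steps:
((27 + 0)² - 2901) + (-1039/225 + 298/268) = (27² - 2901) + (-1039*1/225 + 298*(1/268)) = (729 - 2901) + (-1039/225 + 149/134) = -2172 - 105701/30150 = -65591501/30150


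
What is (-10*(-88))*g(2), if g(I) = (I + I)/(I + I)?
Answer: 880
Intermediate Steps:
g(I) = 1 (g(I) = (2*I)/((2*I)) = (2*I)*(1/(2*I)) = 1)
(-10*(-88))*g(2) = -10*(-88)*1 = 880*1 = 880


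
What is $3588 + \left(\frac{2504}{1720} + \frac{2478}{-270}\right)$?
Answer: $\frac{6927838}{1935} \approx 3580.3$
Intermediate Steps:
$3588 + \left(\frac{2504}{1720} + \frac{2478}{-270}\right) = 3588 + \left(2504 \cdot \frac{1}{1720} + 2478 \left(- \frac{1}{270}\right)\right) = 3588 + \left(\frac{313}{215} - \frac{413}{45}\right) = 3588 - \frac{14942}{1935} = \frac{6927838}{1935}$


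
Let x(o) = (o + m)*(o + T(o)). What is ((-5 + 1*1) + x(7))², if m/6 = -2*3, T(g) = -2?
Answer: 22201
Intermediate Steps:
m = -36 (m = 6*(-2*3) = 6*(-6) = -36)
x(o) = (-36 + o)*(-2 + o) (x(o) = (o - 36)*(o - 2) = (-36 + o)*(-2 + o))
((-5 + 1*1) + x(7))² = ((-5 + 1*1) + (72 + 7² - 38*7))² = ((-5 + 1) + (72 + 49 - 266))² = (-4 - 145)² = (-149)² = 22201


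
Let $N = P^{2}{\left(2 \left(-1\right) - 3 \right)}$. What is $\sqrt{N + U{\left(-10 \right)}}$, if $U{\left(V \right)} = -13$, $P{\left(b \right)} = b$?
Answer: $2 \sqrt{3} \approx 3.4641$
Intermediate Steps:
$N = 25$ ($N = \left(2 \left(-1\right) - 3\right)^{2} = \left(-2 - 3\right)^{2} = \left(-5\right)^{2} = 25$)
$\sqrt{N + U{\left(-10 \right)}} = \sqrt{25 - 13} = \sqrt{12} = 2 \sqrt{3}$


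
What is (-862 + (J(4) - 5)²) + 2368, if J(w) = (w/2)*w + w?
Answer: 1555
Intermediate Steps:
J(w) = w + w²/2 (J(w) = (w*(½))*w + w = (w/2)*w + w = w²/2 + w = w + w²/2)
(-862 + (J(4) - 5)²) + 2368 = (-862 + ((½)*4*(2 + 4) - 5)²) + 2368 = (-862 + ((½)*4*6 - 5)²) + 2368 = (-862 + (12 - 5)²) + 2368 = (-862 + 7²) + 2368 = (-862 + 49) + 2368 = -813 + 2368 = 1555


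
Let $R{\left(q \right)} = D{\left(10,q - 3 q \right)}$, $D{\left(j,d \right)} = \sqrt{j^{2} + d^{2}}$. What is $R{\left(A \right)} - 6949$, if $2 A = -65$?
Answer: $-6949 + 5 \sqrt{173} \approx -6883.2$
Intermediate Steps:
$A = - \frac{65}{2}$ ($A = \frac{1}{2} \left(-65\right) = - \frac{65}{2} \approx -32.5$)
$D{\left(j,d \right)} = \sqrt{d^{2} + j^{2}}$
$R{\left(q \right)} = \sqrt{100 + 4 q^{2}}$ ($R{\left(q \right)} = \sqrt{\left(q - 3 q\right)^{2} + 10^{2}} = \sqrt{\left(- 2 q\right)^{2} + 100} = \sqrt{4 q^{2} + 100} = \sqrt{100 + 4 q^{2}}$)
$R{\left(A \right)} - 6949 = 2 \sqrt{25 + \left(- \frac{65}{2}\right)^{2}} - 6949 = 2 \sqrt{25 + \frac{4225}{4}} - 6949 = 2 \sqrt{\frac{4325}{4}} - 6949 = 2 \frac{5 \sqrt{173}}{2} - 6949 = 5 \sqrt{173} - 6949 = -6949 + 5 \sqrt{173}$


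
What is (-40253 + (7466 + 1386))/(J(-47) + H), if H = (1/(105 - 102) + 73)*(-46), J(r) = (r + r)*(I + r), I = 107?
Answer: 94203/27040 ≈ 3.4838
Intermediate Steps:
J(r) = 2*r*(107 + r) (J(r) = (r + r)*(107 + r) = (2*r)*(107 + r) = 2*r*(107 + r))
H = -10120/3 (H = (1/3 + 73)*(-46) = (220/3)*(-46) = -10120/3 ≈ -3373.3)
(-40253 + (7466 + 1386))/(J(-47) + H) = (-40253 + (7466 + 1386))/(2*(-47)*(107 - 47) - 10120/3) = (-40253 + 8852)/(2*(-47)*60 - 10120/3) = -31401/(-5640 - 10120/3) = -31401/(-27040/3) = -31401*(-3/27040) = 94203/27040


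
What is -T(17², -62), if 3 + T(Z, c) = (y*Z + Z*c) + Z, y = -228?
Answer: 83524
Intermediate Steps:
T(Z, c) = -3 - 227*Z + Z*c (T(Z, c) = -3 + ((-228*Z + Z*c) + Z) = -3 + (-227*Z + Z*c) = -3 - 227*Z + Z*c)
-T(17², -62) = -(-3 - 227*17² + 17²*(-62)) = -(-3 - 227*289 + 289*(-62)) = -(-3 - 65603 - 17918) = -1*(-83524) = 83524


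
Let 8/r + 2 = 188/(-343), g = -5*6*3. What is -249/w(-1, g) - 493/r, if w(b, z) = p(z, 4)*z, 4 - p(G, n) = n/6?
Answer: 2707247/17150 ≈ 157.86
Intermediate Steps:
p(G, n) = 4 - n/6
g = -90 (g = -30*3 = -90)
r = -1372/437 (r = 8/(-2 + 188/(-343)) = 8/(-2 + 188*(-1/343)) = 8/(-2 - 188/343) = 8/(-874/343) = 8*(-343/874) = -1372/437 ≈ -3.1396)
w(b, z) = 10*z/3 (w(b, z) = (4 - 1/6*4)*z = (4 - 2/3)*z = 10*z/3)
-249/w(-1, g) - 493/r = -249/((10/3)*(-90)) - 493/(-1372/437) = -249/(-300) - 493*(-437/1372) = -249*(-1/300) + 215441/1372 = 83/100 + 215441/1372 = 2707247/17150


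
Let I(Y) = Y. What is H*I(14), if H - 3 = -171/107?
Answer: 2100/107 ≈ 19.626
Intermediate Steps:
H = 150/107 (H = 3 - 171/107 = 150/107 ≈ 1.4019)
H*I(14) = (150/107)*14 = 2100/107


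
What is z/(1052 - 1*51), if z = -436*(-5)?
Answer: 2180/1001 ≈ 2.1778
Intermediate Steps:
z = 2180
z/(1052 - 1*51) = 2180/(1052 - 1*51) = 2180/(1052 - 51) = 2180/1001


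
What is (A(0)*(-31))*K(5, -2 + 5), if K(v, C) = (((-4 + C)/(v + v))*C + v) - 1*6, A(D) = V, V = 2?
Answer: 403/5 ≈ 80.600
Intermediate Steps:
A(D) = 2
K(v, C) = -6 + v + C*(-4 + C)/(2*v) (K(v, C) = (((-4 + C)/((2*v)))*C + v) - 6 = (((-4 + C)*(1/(2*v)))*C + v) - 6 = (((-4 + C)/(2*v))*C + v) - 6 = (C*(-4 + C)/(2*v) + v) - 6 = (v + C*(-4 + C)/(2*v)) - 6 = -6 + v + C*(-4 + C)/(2*v))
(A(0)*(-31))*K(5, -2 + 5) = (2*(-31))*(((-2 + 5)**2/2 - 2*(-2 + 5) + 5*(-6 + 5))/5) = -62*((1/2)*3**2 - 2*3 + 5*(-1))/5 = -62*((1/2)*9 - 6 - 5)/5 = -62*(9/2 - 6 - 5)/5 = -62*(-13)/(5*2) = -62*(-13/10) = 403/5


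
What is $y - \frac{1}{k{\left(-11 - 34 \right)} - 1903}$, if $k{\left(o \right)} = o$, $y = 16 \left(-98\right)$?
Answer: $- \frac{3054463}{1948} \approx -1568.0$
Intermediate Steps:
$y = -1568$
$y - \frac{1}{k{\left(-11 - 34 \right)} - 1903} = -1568 - \frac{1}{\left(-11 - 34\right) - 1903} = -1568 - \frac{1}{-45 - 1903} = -1568 - \frac{1}{-1948} = -1568 - - \frac{1}{1948} = -1568 + \frac{1}{1948} = - \frac{3054463}{1948}$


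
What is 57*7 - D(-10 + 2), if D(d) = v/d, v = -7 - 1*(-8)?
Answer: 3193/8 ≈ 399.13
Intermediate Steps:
v = 1 (v = -7 + 8 = 1)
D(d) = 1/d
57*7 - D(-10 + 2) = 57*7 - 1/(-10 + 2) = 399 - 1/(-8) = 399 - 1*(-⅛) = 399 + ⅛ = 3193/8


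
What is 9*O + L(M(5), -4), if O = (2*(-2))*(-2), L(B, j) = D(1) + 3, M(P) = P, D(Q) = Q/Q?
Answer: 76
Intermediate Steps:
D(Q) = 1
L(B, j) = 4 (L(B, j) = 1 + 3 = 4)
O = 8 (O = -4*(-2) = 8)
9*O + L(M(5), -4) = 9*8 + 4 = 72 + 4 = 76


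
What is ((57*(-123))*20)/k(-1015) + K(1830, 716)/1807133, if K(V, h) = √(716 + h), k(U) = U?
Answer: 28044/203 + 2*√358/1807133 ≈ 138.15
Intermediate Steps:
((57*(-123))*20)/k(-1015) + K(1830, 716)/1807133 = ((57*(-123))*20)/(-1015) + √(716 + 716)/1807133 = -7011*20*(-1/1015) + √1432*(1/1807133) = -140220*(-1/1015) + (2*√358)*(1/1807133) = 28044/203 + 2*√358/1807133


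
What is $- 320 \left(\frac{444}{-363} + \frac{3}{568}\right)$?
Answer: $\frac{3348040}{8591} \approx 389.71$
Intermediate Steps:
$- 320 \left(\frac{444}{-363} + \frac{3}{568}\right) = - 320 \left(444 \left(- \frac{1}{363}\right) + 3 \cdot \frac{1}{568}\right) = - 320 \left(- \frac{148}{121} + \frac{3}{568}\right) = \left(-320\right) \left(- \frac{83701}{68728}\right) = \frac{3348040}{8591}$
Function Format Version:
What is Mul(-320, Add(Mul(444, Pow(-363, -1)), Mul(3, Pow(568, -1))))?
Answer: Rational(3348040, 8591) ≈ 389.71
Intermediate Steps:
Mul(-320, Add(Mul(444, Pow(-363, -1)), Mul(3, Pow(568, -1)))) = Mul(-320, Add(Mul(444, Rational(-1, 363)), Mul(3, Rational(1, 568)))) = Mul(-320, Add(Rational(-148, 121), Rational(3, 568))) = Mul(-320, Rational(-83701, 68728)) = Rational(3348040, 8591)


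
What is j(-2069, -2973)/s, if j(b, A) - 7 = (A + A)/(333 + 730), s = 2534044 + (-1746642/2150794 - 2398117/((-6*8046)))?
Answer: 77614219030140/139847880763685730323 ≈ 5.5499e-7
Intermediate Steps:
s = 131559624424916021/51915865572 (s = 2534044 + (-1746642*1/2150794 - 2398117/(-48276)) = 2534044 + (-873321/1075397 - 2398117*(-1/48276)) = 2534044 + (-873321/1075397 + 2398117/48276) = 2534044 + 2536767382853/51915865572 = 131559624424916021/51915865572 ≈ 2.5341e+6)
j(b, A) = 7 + 2*A/1063 (j(b, A) = 7 + (A + A)/(333 + 730) = 7 + (2*A)/1063 = 7 + (2*A)*(1/1063) = 7 + 2*A/1063)
j(-2069, -2973)/s = (7 + (2/1063)*(-2973))/(131559624424916021/51915865572) = (7 - 5946/1063)*(51915865572/131559624424916021) = (1495/1063)*(51915865572/131559624424916021) = 77614219030140/139847880763685730323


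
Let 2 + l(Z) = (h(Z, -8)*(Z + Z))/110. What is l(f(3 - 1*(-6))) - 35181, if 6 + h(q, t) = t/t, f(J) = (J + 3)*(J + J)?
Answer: -387229/11 ≈ -35203.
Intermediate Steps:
f(J) = 2*J*(3 + J) (f(J) = (3 + J)*(2*J) = 2*J*(3 + J))
h(q, t) = -5 (h(q, t) = -6 + t/t = -6 + 1 = -5)
l(Z) = -2 - Z/11 (l(Z) = -2 - 5*(Z + Z)/110 = -2 - 10*Z*(1/110) = -2 - Z/11)
l(f(3 - 1*(-6))) - 35181 = (-2 - 2*(3 - 1*(-6))*(3 + (3 - 1*(-6)))/11) - 35181 = (-2 - 2*(3 + 6)*(3 + (3 + 6))/11) - 35181 = (-2 - 2*9*(3 + 9)/11) - 35181 = (-2 - 2*9*12/11) - 35181 = (-2 - 1/11*216) - 35181 = (-2 - 216/11) - 35181 = -238/11 - 35181 = -387229/11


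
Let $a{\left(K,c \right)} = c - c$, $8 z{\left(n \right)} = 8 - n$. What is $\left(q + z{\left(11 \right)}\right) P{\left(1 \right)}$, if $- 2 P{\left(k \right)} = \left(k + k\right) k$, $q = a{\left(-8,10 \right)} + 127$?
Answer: $- \frac{1013}{8} \approx -126.63$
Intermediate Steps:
$z{\left(n \right)} = 1 - \frac{n}{8}$ ($z{\left(n \right)} = \frac{8 - n}{8} = 1 - \frac{n}{8}$)
$a{\left(K,c \right)} = 0$
$q = 127$ ($q = 0 + 127 = 127$)
$P{\left(k \right)} = - k^{2}$ ($P{\left(k \right)} = - \frac{\left(k + k\right) k}{2} = - \frac{2 k k}{2} = - \frac{2 k^{2}}{2} = - k^{2}$)
$\left(q + z{\left(11 \right)}\right) P{\left(1 \right)} = \left(127 + \left(1 - \frac{11}{8}\right)\right) \left(- 1^{2}\right) = \left(127 + \left(1 - \frac{11}{8}\right)\right) \left(\left(-1\right) 1\right) = \left(127 - \frac{3}{8}\right) \left(-1\right) = \frac{1013}{8} \left(-1\right) = - \frac{1013}{8}$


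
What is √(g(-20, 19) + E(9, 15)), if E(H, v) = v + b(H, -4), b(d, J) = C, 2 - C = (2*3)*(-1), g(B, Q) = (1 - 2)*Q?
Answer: 2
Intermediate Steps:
g(B, Q) = -Q
C = 8 (C = 2 - 2*3*(-1) = 2 - 6*(-1) = 2 - 1*(-6) = 2 + 6 = 8)
b(d, J) = 8
E(H, v) = 8 + v (E(H, v) = v + 8 = 8 + v)
√(g(-20, 19) + E(9, 15)) = √(-1*19 + (8 + 15)) = √(-19 + 23) = √4 = 2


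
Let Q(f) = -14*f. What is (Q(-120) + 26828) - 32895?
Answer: -4387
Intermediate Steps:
(Q(-120) + 26828) - 32895 = (-14*(-120) + 26828) - 32895 = (1680 + 26828) - 32895 = 28508 - 32895 = -4387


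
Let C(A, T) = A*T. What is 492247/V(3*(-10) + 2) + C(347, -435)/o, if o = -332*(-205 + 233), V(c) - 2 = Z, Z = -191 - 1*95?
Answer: -1133264933/660016 ≈ -1717.0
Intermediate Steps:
Z = -286 (Z = -191 - 95 = -286)
V(c) = -284 (V(c) = 2 - 286 = -284)
o = -9296 (o = -332*28 = -9296)
492247/V(3*(-10) + 2) + C(347, -435)/o = 492247/(-284) + (347*(-435))/(-9296) = 492247*(-1/284) - 150945*(-1/9296) = -492247/284 + 150945/9296 = -1133264933/660016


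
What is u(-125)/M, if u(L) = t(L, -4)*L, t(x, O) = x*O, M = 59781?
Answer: -62500/59781 ≈ -1.0455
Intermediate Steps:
t(x, O) = O*x
u(L) = -4*L² (u(L) = (-4*L)*L = -4*L²)
u(-125)/M = -4*(-125)²/59781 = -4*15625*(1/59781) = -62500*1/59781 = -62500/59781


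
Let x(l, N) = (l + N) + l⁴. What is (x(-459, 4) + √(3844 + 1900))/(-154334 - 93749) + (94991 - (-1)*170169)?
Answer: 1945018634/22553 - 4*√359/248083 ≈ 86242.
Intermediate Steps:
x(l, N) = N + l + l⁴ (x(l, N) = (N + l) + l⁴ = N + l + l⁴)
(x(-459, 4) + √(3844 + 1900))/(-154334 - 93749) + (94991 - (-1)*170169) = ((4 - 459 + (-459)⁴) + √(3844 + 1900))/(-154334 - 93749) + (94991 - (-1)*170169) = ((4 - 459 + 44386483761) + √5744)/(-248083) + (94991 - 1*(-170169)) = (44386483306 + 4*√359)*(-1/248083) + (94991 + 170169) = (-4035134846/22553 - 4*√359/248083) + 265160 = 1945018634/22553 - 4*√359/248083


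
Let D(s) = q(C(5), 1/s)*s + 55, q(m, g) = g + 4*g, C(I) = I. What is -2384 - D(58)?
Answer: -2444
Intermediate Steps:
q(m, g) = 5*g
D(s) = 60 (D(s) = (5/s)*s + 55 = 5 + 55 = 60)
-2384 - D(58) = -2384 - 1*60 = -2384 - 60 = -2444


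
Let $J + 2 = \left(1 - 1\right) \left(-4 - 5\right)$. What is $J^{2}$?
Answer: $4$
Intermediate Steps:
$J = -2$ ($J = -2 + \left(1 - 1\right) \left(-4 - 5\right) = -2 + 0 \left(-9\right) = -2 + 0 = -2$)
$J^{2} = \left(-2\right)^{2} = 4$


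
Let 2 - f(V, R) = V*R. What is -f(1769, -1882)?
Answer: -3329260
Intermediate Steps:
f(V, R) = 2 - R*V (f(V, R) = 2 - V*R = 2 - R*V)
-f(1769, -1882) = -(2 - 1*(-1882)*1769) = -(2 + 3329258) = -1*3329260 = -3329260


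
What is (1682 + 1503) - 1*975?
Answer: 2210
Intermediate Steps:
(1682 + 1503) - 1*975 = 3185 - 975 = 2210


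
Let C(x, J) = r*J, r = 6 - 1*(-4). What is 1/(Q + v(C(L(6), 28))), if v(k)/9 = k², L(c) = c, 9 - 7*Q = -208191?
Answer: 7/5147400 ≈ 1.3599e-6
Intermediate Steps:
Q = 208200/7 (Q = 9/7 - ⅐*(-208191) = 9/7 + 208191/7 = 208200/7 ≈ 29743.)
r = 10 (r = 6 + 4 = 10)
C(x, J) = 10*J
v(k) = 9*k²
1/(Q + v(C(L(6), 28))) = 1/(208200/7 + 9*(10*28)²) = 1/(208200/7 + 9*280²) = 1/(208200/7 + 9*78400) = 1/(208200/7 + 705600) = 1/(5147400/7) = 7/5147400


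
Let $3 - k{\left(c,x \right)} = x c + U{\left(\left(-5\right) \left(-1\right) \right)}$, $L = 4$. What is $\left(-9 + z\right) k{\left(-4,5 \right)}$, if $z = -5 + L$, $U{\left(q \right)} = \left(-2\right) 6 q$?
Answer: $-830$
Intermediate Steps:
$U{\left(q \right)} = - 12 q$
$z = -1$ ($z = -5 + 4 = -1$)
$k{\left(c,x \right)} = 63 - c x$ ($k{\left(c,x \right)} = 3 - \left(x c - 12 \left(\left(-5\right) \left(-1\right)\right)\right) = 3 - \left(c x - 60\right) = 3 - \left(-60 + c x\right) = 63 - c x$)
$\left(-9 + z\right) k{\left(-4,5 \right)} = \left(-9 - 1\right) \left(63 - \left(-4\right) 5\right) = - 10 \left(63 + 20\right) = \left(-10\right) 83 = -830$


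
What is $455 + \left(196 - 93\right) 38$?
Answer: $4369$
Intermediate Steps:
$455 + \left(196 - 93\right) 38 = 455 + 103 \cdot 38 = 455 + 3914 = 4369$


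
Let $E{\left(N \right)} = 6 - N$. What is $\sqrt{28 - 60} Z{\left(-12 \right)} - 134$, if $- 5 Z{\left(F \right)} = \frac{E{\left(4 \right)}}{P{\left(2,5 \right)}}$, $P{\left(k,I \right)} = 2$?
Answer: $-134 - \frac{4 i \sqrt{2}}{5} \approx -134.0 - 1.1314 i$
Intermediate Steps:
$Z{\left(F \right)} = - \frac{1}{5}$ ($Z{\left(F \right)} = - \frac{\left(6 - 4\right) \frac{1}{2}}{5} = - \frac{2 \cdot \frac{1}{2}}{5} = \left(- \frac{1}{5}\right) 1 = - \frac{1}{5}$)
$\sqrt{28 - 60} Z{\left(-12 \right)} - 134 = \sqrt{28 - 60} \left(- \frac{1}{5}\right) - 134 = \sqrt{-32} \left(- \frac{1}{5}\right) - 134 = 4 i \sqrt{2} \left(- \frac{1}{5}\right) - 134 = - \frac{4 i \sqrt{2}}{5} - 134 = -134 - \frac{4 i \sqrt{2}}{5}$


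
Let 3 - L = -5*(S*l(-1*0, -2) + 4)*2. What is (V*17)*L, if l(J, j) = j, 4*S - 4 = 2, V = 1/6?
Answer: 221/6 ≈ 36.833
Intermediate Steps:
V = ⅙ ≈ 0.16667
S = 3/2 (S = 1 + (¼)*2 = 1 + ½ = 3/2 ≈ 1.5000)
L = 13 (L = 3 - (-5*((3/2)*(-2) + 4))*2 = 3 - (-5*(-3 + 4))*2 = 3 - (-5*1)*2 = 3 - (-5)*2 = 3 - 1*(-10) = 3 + 10 = 13)
(V*17)*L = ((⅙)*17)*13 = (17/6)*13 = 221/6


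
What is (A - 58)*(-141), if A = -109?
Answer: 23547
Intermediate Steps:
(A - 58)*(-141) = (-109 - 58)*(-141) = -167*(-141) = 23547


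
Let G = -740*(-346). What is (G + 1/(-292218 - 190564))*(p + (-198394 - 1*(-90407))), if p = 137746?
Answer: 3678554726079761/482782 ≈ 7.6195e+9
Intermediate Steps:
G = 256040
(G + 1/(-292218 - 190564))*(p + (-198394 - 1*(-90407))) = (256040 + 1/(-292218 - 190564))*(137746 + (-198394 - 1*(-90407))) = (256040 + 1/(-482782))*(137746 + (-198394 + 90407)) = (256040 - 1/482782)*(137746 - 107987) = (123611503279/482782)*29759 = 3678554726079761/482782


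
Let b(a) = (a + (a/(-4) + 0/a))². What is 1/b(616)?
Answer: 1/213444 ≈ 4.6851e-6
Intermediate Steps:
b(a) = 9*a²/16 (b(a) = (a + (a*(-¼) + 0))² = (a + (-a/4 + 0))² = (a - a/4)² = (3*a/4)² = 9*a²/16)
1/b(616) = 1/((9/16)*616²) = 1/((9/16)*379456) = 1/213444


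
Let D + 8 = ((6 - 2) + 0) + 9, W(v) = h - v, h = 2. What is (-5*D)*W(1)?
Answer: -25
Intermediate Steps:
W(v) = 2 - v
D = 5 (D = -8 + (((6 - 2) + 0) + 9) = -8 + ((4 + 0) + 9) = -8 + (4 + 9) = -8 + 13 = 5)
(-5*D)*W(1) = (-5*5)*(2 - 1*1) = -25*(2 - 1) = -25*1 = -25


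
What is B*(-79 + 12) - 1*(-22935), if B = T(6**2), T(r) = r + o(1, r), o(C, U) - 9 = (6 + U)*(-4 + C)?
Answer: 28362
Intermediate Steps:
o(C, U) = 9 + (-4 + C)*(6 + U) (o(C, U) = 9 + (6 + U)*(-4 + C) = 9 + (-4 + C)*(6 + U))
T(r) = -9 - 2*r (T(r) = r + (-15 - 4*r + 6*1 + 1*r) = r + (-15 - 4*r + 6 + r) = r + (-9 - 3*r) = -9 - 2*r)
B = -81 (B = -9 - 2*6**2 = -9 - 2*36 = -9 - 72 = -81)
B*(-79 + 12) - 1*(-22935) = -81*(-79 + 12) - 1*(-22935) = -81*(-67) + 22935 = 5427 + 22935 = 28362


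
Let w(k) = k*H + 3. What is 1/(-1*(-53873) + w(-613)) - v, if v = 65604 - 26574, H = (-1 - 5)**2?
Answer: -1241466239/31808 ≈ -39030.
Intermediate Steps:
H = 36 (H = (-6)**2 = 36)
w(k) = 3 + 36*k (w(k) = k*36 + 3 = 36*k + 3 = 3 + 36*k)
v = 39030
1/(-1*(-53873) + w(-613)) - v = 1/(-1*(-53873) + (3 + 36*(-613))) - 1*39030 = 1/(53873 + (3 - 22068)) - 39030 = 1/(53873 - 22065) - 39030 = 1/31808 - 39030 = -1241466239/31808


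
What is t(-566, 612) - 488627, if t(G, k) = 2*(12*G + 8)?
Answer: -502195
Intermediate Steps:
t(G, k) = 16 + 24*G (t(G, k) = 2*(8 + 12*G) = 16 + 24*G)
t(-566, 612) - 488627 = (16 + 24*(-566)) - 488627 = (16 - 13584) - 488627 = -13568 - 488627 = -502195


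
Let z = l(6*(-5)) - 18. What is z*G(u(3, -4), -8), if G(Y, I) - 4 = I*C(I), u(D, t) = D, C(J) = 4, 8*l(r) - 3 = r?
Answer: 1197/2 ≈ 598.50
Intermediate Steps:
l(r) = 3/8 + r/8
G(Y, I) = 4 + 4*I (G(Y, I) = 4 + I*4 = 4 + 4*I)
z = -171/8 (z = (3/8 + (6*(-5))/8) - 18 = (3/8 + (⅛)*(-30)) - 18 = (3/8 - 15/4) - 18 = -27/8 - 18 = -171/8 ≈ -21.375)
z*G(u(3, -4), -8) = -171*(4 + 4*(-8))/8 = -171*(4 - 32)/8 = -171/8*(-28) = 1197/2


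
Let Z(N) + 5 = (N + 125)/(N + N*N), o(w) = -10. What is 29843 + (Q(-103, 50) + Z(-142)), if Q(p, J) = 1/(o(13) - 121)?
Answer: 78261530867/2622882 ≈ 29838.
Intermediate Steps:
Q(p, J) = -1/131 (Q(p, J) = 1/(-10 - 121) = 1/(-131) = -1/131)
Z(N) = -5 + (125 + N)/(N + N²) (Z(N) = -5 + (N + 125)/(N + N*N) = -5 + (125 + N)/(N + N²))
29843 + (Q(-103, 50) + Z(-142)) = 29843 + (-1/131 + (125 - 5*(-142)² - 4*(-142))/((-142)*(1 - 142))) = 29843 + (-1/131 - 1/142*(125 - 5*20164 + 568)/(-141)) = 29843 + (-1/131 - 1/142*(-1/141)*(125 - 100820 + 568)) = 29843 + (-1/131 - 1/142*(-1/141)*(-100127)) = 29843 + (-1/131 - 100127/20022) = 29843 - 13136659/2622882 = 78261530867/2622882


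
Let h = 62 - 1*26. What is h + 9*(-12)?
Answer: -72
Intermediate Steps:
h = 36 (h = 62 - 26 = 36)
h + 9*(-12) = 36 + 9*(-12) = 36 - 108 = -72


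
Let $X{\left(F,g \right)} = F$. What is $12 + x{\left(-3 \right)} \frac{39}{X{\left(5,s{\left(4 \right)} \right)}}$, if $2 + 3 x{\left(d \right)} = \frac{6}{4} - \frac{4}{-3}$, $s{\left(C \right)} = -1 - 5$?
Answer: $\frac{85}{6} \approx 14.167$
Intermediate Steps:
$s{\left(C \right)} = -6$ ($s{\left(C \right)} = -1 - 5 = -6$)
$x{\left(d \right)} = \frac{5}{18}$ ($x{\left(d \right)} = - \frac{2}{3} + \frac{\frac{6}{4} - \frac{4}{-3}}{3} = - \frac{2}{3} + \frac{6 \cdot \frac{1}{4} - - \frac{4}{3}}{3} = - \frac{2}{3} + \frac{\frac{3}{2} + \frac{4}{3}}{3} = - \frac{2}{3} + \frac{1}{3} \cdot \frac{17}{6} = - \frac{2}{3} + \frac{17}{18} = \frac{5}{18}$)
$12 + x{\left(-3 \right)} \frac{39}{X{\left(5,s{\left(4 \right)} \right)}} = 12 + \frac{5 \cdot \frac{39}{5}}{18} = 12 + \frac{5 \cdot 39 \cdot \frac{1}{5}}{18} = 12 + \frac{5}{18} \cdot \frac{39}{5} = 12 + \frac{13}{6} = \frac{85}{6}$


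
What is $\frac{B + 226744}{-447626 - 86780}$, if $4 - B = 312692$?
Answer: $\frac{42972}{267203} \approx 0.16082$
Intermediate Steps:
$B = -312688$ ($B = 4 - 312692 = -312688$)
$\frac{B + 226744}{-447626 - 86780} = \frac{-312688 + 226744}{-447626 - 86780} = - \frac{85944}{-534406} = \left(-85944\right) \left(- \frac{1}{534406}\right) = \frac{42972}{267203}$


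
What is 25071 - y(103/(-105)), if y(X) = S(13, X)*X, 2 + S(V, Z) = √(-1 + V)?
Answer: 2632249/105 + 206*√3/105 ≈ 25072.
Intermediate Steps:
S(V, Z) = -2 + √(-1 + V)
y(X) = X*(-2 + 2*√3) (y(X) = (-2 + √(-1 + 13))*X = (-2 + √12)*X = (-2 + 2*√3)*X = X*(-2 + 2*√3))
25071 - y(103/(-105)) = 25071 - 2*103/(-105)*(-1 + √3) = 25071 - 2*103*(-1/105)*(-1 + √3) = 25071 - 2*(-103)*(-1 + √3)/105 = 25071 - (206/105 - 206*√3/105) = 25071 + (-206/105 + 206*√3/105) = 2632249/105 + 206*√3/105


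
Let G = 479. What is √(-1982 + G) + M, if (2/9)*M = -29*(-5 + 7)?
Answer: -261 + 3*I*√167 ≈ -261.0 + 38.769*I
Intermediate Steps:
M = -261 (M = 9*(-29*(-5 + 7))/2 = 9*(-29*2)/2 = (9/2)*(-58) = -261)
√(-1982 + G) + M = √(-1982 + 479) - 261 = √(-1503) - 261 = 3*I*√167 - 261 = -261 + 3*I*√167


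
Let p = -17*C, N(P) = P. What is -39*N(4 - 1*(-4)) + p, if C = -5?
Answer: -227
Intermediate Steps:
p = 85 (p = -17*(-5) = 85)
-39*N(4 - 1*(-4)) + p = -39*(4 - 1*(-4)) + 85 = -39*(4 + 4) + 85 = -39*8 + 85 = -312 + 85 = -227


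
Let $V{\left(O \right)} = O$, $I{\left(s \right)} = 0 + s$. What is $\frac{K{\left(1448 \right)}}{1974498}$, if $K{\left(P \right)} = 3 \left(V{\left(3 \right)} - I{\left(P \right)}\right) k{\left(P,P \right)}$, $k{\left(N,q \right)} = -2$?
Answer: $\frac{1445}{329083} \approx 0.004391$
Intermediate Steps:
$I{\left(s \right)} = s$
$K{\left(P \right)} = -18 + 6 P$ ($K{\left(P \right)} = 3 \left(3 - P\right) \left(-2\right) = \left(9 - 3 P\right) \left(-2\right) = -18 + 6 P$)
$\frac{K{\left(1448 \right)}}{1974498} = \frac{-18 + 6 \cdot 1448}{1974498} = \left(-18 + 8688\right) \frac{1}{1974498} = 8670 \cdot \frac{1}{1974498} = \frac{1445}{329083}$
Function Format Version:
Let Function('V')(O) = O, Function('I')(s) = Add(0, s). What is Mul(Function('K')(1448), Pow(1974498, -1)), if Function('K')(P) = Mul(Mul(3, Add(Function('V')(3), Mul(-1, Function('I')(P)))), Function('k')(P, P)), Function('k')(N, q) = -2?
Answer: Rational(1445, 329083) ≈ 0.0043910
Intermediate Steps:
Function('I')(s) = s
Function('K')(P) = Add(-18, Mul(6, P)) (Function('K')(P) = Mul(Mul(3, Add(3, Mul(-1, P))), -2) = Mul(Add(9, Mul(-3, P)), -2) = Add(-18, Mul(6, P)))
Mul(Function('K')(1448), Pow(1974498, -1)) = Mul(Add(-18, Mul(6, 1448)), Pow(1974498, -1)) = Mul(Add(-18, 8688), Rational(1, 1974498)) = Mul(8670, Rational(1, 1974498)) = Rational(1445, 329083)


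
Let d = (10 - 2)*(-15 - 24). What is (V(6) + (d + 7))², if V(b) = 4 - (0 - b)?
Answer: 87025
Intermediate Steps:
d = -312 (d = 8*(-39) = -312)
V(b) = 4 + b (V(b) = 4 - (-1)*b = 4 + b)
(V(6) + (d + 7))² = ((4 + 6) + (-312 + 7))² = (10 - 305)² = (-295)² = 87025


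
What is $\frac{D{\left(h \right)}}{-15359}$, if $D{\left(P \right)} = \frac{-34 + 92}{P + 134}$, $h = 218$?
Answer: $- \frac{29}{2703184} \approx -1.0728 \cdot 10^{-5}$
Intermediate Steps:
$D{\left(P \right)} = \frac{58}{134 + P}$
$\frac{D{\left(h \right)}}{-15359} = \frac{58 \frac{1}{134 + 218}}{-15359} = \frac{58}{352} \left(- \frac{1}{15359}\right) = 58 \cdot \frac{1}{352} \left(- \frac{1}{15359}\right) = \frac{29}{176} \left(- \frac{1}{15359}\right) = - \frac{29}{2703184}$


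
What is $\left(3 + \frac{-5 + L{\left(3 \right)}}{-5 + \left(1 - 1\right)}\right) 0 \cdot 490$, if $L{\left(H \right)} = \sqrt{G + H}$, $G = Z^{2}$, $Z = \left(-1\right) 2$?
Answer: $0$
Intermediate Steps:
$Z = -2$
$G = 4$ ($G = \left(-2\right)^{2} = 4$)
$L{\left(H \right)} = \sqrt{4 + H}$
$\left(3 + \frac{-5 + L{\left(3 \right)}}{-5 + \left(1 - 1\right)}\right) 0 \cdot 490 = \left(3 + \frac{-5 + \sqrt{4 + 3}}{-5 + \left(1 - 1\right)}\right) 0 \cdot 490 = \left(3 + \frac{-5 + \sqrt{7}}{-5 + 0}\right) 0 \cdot 490 = \left(3 + \frac{-5 + \sqrt{7}}{-5}\right) 0 \cdot 490 = \left(3 + \left(-5 + \sqrt{7}\right) \left(- \frac{1}{5}\right)\right) 0 \cdot 490 = \left(3 + \left(1 - \frac{\sqrt{7}}{5}\right)\right) 0 \cdot 490 = \left(4 - \frac{\sqrt{7}}{5}\right) 0 \cdot 490 = 0 \cdot 490 = 0$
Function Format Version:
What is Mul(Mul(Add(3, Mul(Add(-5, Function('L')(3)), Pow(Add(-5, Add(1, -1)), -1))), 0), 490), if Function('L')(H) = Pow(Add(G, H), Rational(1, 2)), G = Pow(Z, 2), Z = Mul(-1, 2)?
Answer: 0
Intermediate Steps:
Z = -2
G = 4 (G = Pow(-2, 2) = 4)
Function('L')(H) = Pow(Add(4, H), Rational(1, 2))
Mul(Mul(Add(3, Mul(Add(-5, Function('L')(3)), Pow(Add(-5, Add(1, -1)), -1))), 0), 490) = Mul(Mul(Add(3, Mul(Add(-5, Pow(Add(4, 3), Rational(1, 2))), Pow(Add(-5, Add(1, -1)), -1))), 0), 490) = Mul(Mul(Add(3, Mul(Add(-5, Pow(7, Rational(1, 2))), Pow(Add(-5, 0), -1))), 0), 490) = Mul(Mul(Add(3, Mul(Add(-5, Pow(7, Rational(1, 2))), Pow(-5, -1))), 0), 490) = Mul(Mul(Add(3, Mul(Add(-5, Pow(7, Rational(1, 2))), Rational(-1, 5))), 0), 490) = Mul(Mul(Add(3, Add(1, Mul(Rational(-1, 5), Pow(7, Rational(1, 2))))), 0), 490) = Mul(Mul(Add(4, Mul(Rational(-1, 5), Pow(7, Rational(1, 2)))), 0), 490) = Mul(0, 490) = 0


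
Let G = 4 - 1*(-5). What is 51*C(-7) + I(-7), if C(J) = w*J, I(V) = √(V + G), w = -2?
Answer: 714 + √2 ≈ 715.41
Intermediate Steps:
G = 9 (G = 4 + 5 = 9)
I(V) = √(9 + V) (I(V) = √(V + 9) = √(9 + V))
C(J) = -2*J
51*C(-7) + I(-7) = 51*(-2*(-7)) + √(9 - 7) = 51*14 + √2 = 714 + √2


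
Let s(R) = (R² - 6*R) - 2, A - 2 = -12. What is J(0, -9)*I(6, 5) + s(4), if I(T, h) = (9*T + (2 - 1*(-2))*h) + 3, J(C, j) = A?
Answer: -780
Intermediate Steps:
A = -10 (A = 2 - 12 = -10)
J(C, j) = -10
I(T, h) = 3 + 4*h + 9*T (I(T, h) = (9*T + (2 + 2)*h) + 3 = (9*T + 4*h) + 3 = (4*h + 9*T) + 3 = 3 + 4*h + 9*T)
s(R) = -2 + R² - 6*R
J(0, -9)*I(6, 5) + s(4) = -10*(3 + 4*5 + 9*6) + (-2 + 4² - 6*4) = -10*(3 + 20 + 54) + (-2 + 16 - 24) = -10*77 - 10 = -770 - 10 = -780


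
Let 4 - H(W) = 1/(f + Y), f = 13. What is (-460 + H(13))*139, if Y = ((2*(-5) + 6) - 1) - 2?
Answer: -380443/6 ≈ -63407.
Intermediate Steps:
Y = -7 (Y = ((-10 + 6) - 1) - 2 = (-4 - 1) - 2 = -5 - 2 = -7)
H(W) = 23/6 (H(W) = 4 - 1/(13 - 7) = 4 - 1/6 = 4 - 1*⅙ = 4 - ⅙ = 23/6)
(-460 + H(13))*139 = (-460 + 23/6)*139 = -2737/6*139 = -380443/6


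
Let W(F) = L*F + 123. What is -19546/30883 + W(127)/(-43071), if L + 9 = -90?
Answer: -152457472/443387231 ≈ -0.34385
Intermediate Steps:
L = -99 (L = -9 - 90 = -99)
W(F) = 123 - 99*F (W(F) = -99*F + 123 = 123 - 99*F)
-19546/30883 + W(127)/(-43071) = -19546/30883 + (123 - 99*127)/(-43071) = -19546*1/30883 + (123 - 12573)*(-1/43071) = -19546/30883 - 12450*(-1/43071) = -19546/30883 + 4150/14357 = -152457472/443387231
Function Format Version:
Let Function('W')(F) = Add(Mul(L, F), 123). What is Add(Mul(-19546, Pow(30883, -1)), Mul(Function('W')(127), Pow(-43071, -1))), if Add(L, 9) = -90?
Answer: Rational(-152457472, 443387231) ≈ -0.34385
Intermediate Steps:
L = -99 (L = Add(-9, -90) = -99)
Function('W')(F) = Add(123, Mul(-99, F)) (Function('W')(F) = Add(Mul(-99, F), 123) = Add(123, Mul(-99, F)))
Add(Mul(-19546, Pow(30883, -1)), Mul(Function('W')(127), Pow(-43071, -1))) = Add(Mul(-19546, Pow(30883, -1)), Mul(Add(123, Mul(-99, 127)), Pow(-43071, -1))) = Add(Mul(-19546, Rational(1, 30883)), Mul(Add(123, -12573), Rational(-1, 43071))) = Add(Rational(-19546, 30883), Mul(-12450, Rational(-1, 43071))) = Add(Rational(-19546, 30883), Rational(4150, 14357)) = Rational(-152457472, 443387231)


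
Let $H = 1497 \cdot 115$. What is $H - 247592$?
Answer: $-75437$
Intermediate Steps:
$H = 172155$
$H - 247592 = 172155 - 247592 = -75437$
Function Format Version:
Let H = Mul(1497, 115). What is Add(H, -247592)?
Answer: -75437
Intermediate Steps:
H = 172155
Add(H, -247592) = Add(172155, -247592) = -75437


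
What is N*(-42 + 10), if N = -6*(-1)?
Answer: -192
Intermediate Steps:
N = 6
N*(-42 + 10) = 6*(-42 + 10) = 6*(-32) = -192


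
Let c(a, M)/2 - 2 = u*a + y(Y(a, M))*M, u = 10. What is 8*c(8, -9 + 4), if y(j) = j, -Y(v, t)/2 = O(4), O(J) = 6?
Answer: 2272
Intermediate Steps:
Y(v, t) = -12 (Y(v, t) = -2*6 = -12)
c(a, M) = 4 - 24*M + 20*a (c(a, M) = 4 + 2*(10*a - 12*M) = 4 + 2*(-12*M + 10*a) = 4 + (-24*M + 20*a) = 4 - 24*M + 20*a)
8*c(8, -9 + 4) = 8*(4 - 24*(-9 + 4) + 20*8) = 8*(4 - 24*(-5) + 160) = 8*(4 + 120 + 160) = 8*284 = 2272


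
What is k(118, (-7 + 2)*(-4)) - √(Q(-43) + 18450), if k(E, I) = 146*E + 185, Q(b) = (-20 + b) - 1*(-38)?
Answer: 17413 - 5*√737 ≈ 17277.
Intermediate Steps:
Q(b) = 18 + b (Q(b) = (-20 + b) + 38 = 18 + b)
k(E, I) = 185 + 146*E
k(118, (-7 + 2)*(-4)) - √(Q(-43) + 18450) = (185 + 146*118) - √((18 - 43) + 18450) = (185 + 17228) - √(-25 + 18450) = 17413 - √18425 = 17413 - 5*√737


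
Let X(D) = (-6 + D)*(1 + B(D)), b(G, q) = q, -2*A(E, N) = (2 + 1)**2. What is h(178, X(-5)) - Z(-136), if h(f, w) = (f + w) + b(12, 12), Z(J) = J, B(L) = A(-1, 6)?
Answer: 729/2 ≈ 364.50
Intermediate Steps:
A(E, N) = -9/2 (A(E, N) = -(2 + 1)**2/2 = -1/2*3**2 = -1/2*9 = -9/2)
B(L) = -9/2
X(D) = 21 - 7*D/2 (X(D) = (-6 + D)*(1 - 9/2) = (-6 + D)*(-7/2) = 21 - 7*D/2)
h(f, w) = 12 + f + w (h(f, w) = (f + w) + 12 = 12 + f + w)
h(178, X(-5)) - Z(-136) = (12 + 178 + (21 - 7/2*(-5))) - 1*(-136) = (12 + 178 + (21 + 35/2)) + 136 = (12 + 178 + 77/2) + 136 = 457/2 + 136 = 729/2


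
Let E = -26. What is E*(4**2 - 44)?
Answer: 728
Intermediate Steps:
E*(4**2 - 44) = -26*(4**2 - 44) = -26*(16 - 44) = -26*(-28) = 728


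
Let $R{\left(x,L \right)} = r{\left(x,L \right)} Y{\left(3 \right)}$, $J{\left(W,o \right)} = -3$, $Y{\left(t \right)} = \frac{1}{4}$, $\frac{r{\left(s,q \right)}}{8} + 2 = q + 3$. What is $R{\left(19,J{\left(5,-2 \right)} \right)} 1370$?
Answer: $-5480$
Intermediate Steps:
$r{\left(s,q \right)} = 8 + 8 q$ ($r{\left(s,q \right)} = -16 + 8 \left(q + 3\right) = -16 + 8 \left(3 + q\right) = -16 + \left(24 + 8 q\right) = 8 + 8 q$)
$Y{\left(t \right)} = \frac{1}{4}$
$R{\left(x,L \right)} = 2 + 2 L$ ($R{\left(x,L \right)} = \left(8 + 8 L\right) \frac{1}{4} = 2 + 2 L$)
$R{\left(19,J{\left(5,-2 \right)} \right)} 1370 = \left(2 + 2 \left(-3\right)\right) 1370 = \left(2 - 6\right) 1370 = \left(-4\right) 1370 = -5480$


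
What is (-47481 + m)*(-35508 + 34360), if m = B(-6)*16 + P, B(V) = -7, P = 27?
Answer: 54605768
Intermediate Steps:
m = -85 (m = -7*16 + 27 = -112 + 27 = -85)
(-47481 + m)*(-35508 + 34360) = (-47481 - 85)*(-35508 + 34360) = -47566*(-1148) = 54605768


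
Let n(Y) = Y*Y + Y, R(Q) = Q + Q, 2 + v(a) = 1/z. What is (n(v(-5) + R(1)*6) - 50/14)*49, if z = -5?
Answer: 125279/25 ≈ 5011.2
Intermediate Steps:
v(a) = -11/5 (v(a) = -2 + 1/(-5) = -2 + 1*(-1/5) = -2 - 1/5 = -11/5)
R(Q) = 2*Q
n(Y) = Y + Y**2 (n(Y) = Y**2 + Y = Y + Y**2)
(n(v(-5) + R(1)*6) - 50/14)*49 = ((-11/5 + (2*1)*6)*(1 + (-11/5 + (2*1)*6)) - 50/14)*49 = ((-11/5 + 2*6)*(1 + (-11/5 + 2*6)) - 50*1/14)*49 = ((-11/5 + 12)*(1 + (-11/5 + 12)) - 25/7)*49 = (49*(1 + 49/5)/5 - 25/7)*49 = ((49/5)*(54/5) - 25/7)*49 = (2646/25 - 25/7)*49 = (17897/175)*49 = 125279/25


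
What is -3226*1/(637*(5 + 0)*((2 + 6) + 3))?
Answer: -3226/35035 ≈ -0.092079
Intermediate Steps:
-3226*1/(637*(5 + 0)*((2 + 6) + 3)) = -3226*1/(3185*(8 + 3)) = -3226/(637*(11*5)) = -3226/(637*55) = -3226/35035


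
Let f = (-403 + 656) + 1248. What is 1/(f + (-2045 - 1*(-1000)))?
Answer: 1/456 ≈ 0.0021930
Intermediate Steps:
f = 1501 (f = 253 + 1248 = 1501)
1/(f + (-2045 - 1*(-1000))) = 1/(1501 + (-2045 - 1*(-1000))) = 1/(1501 + (-2045 + 1000)) = 1/(1501 - 1045) = 1/456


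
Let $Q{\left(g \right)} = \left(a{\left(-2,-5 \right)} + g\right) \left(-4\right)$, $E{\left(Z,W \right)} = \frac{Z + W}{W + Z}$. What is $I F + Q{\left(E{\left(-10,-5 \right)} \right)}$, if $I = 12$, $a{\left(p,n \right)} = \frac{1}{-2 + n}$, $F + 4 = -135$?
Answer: $- \frac{11700}{7} \approx -1671.4$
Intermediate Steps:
$F = -139$ ($F = -4 - 135 = -139$)
$E{\left(Z,W \right)} = 1$ ($E{\left(Z,W \right)} = \frac{W + Z}{W + Z} = 1$)
$Q{\left(g \right)} = \frac{4}{7} - 4 g$ ($Q{\left(g \right)} = \left(\frac{1}{-2 - 5} + g\right) \left(-4\right) = \left(\frac{1}{-7} + g\right) \left(-4\right) = \left(- \frac{1}{7} + g\right) \left(-4\right) = \frac{4}{7} - 4 g$)
$I F + Q{\left(E{\left(-10,-5 \right)} \right)} = 12 \left(-139\right) + \left(\frac{4}{7} - 4\right) = -1668 + \left(\frac{4}{7} - 4\right) = -1668 - \frac{24}{7} = - \frac{11700}{7}$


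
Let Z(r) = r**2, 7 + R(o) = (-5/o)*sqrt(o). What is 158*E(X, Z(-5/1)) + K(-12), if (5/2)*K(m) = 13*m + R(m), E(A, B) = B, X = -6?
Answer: 19424/5 + I*sqrt(3)/3 ≈ 3884.8 + 0.57735*I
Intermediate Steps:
R(o) = -7 - 5/sqrt(o) (R(o) = -7 + (-5/o)*sqrt(o) = -7 - 5/sqrt(o))
K(m) = -14/5 - 2/sqrt(m) + 26*m/5 (K(m) = 2*(13*m + (-7 - 5/sqrt(m)))/5 = 2*(-7 - 5/sqrt(m) + 13*m)/5 = -14/5 - 2/sqrt(m) + 26*m/5)
158*E(X, Z(-5/1)) + K(-12) = 158*(-5/1)**2 + (-14/5 - (-1)*I*sqrt(3)/3 + (26/5)*(-12)) = 158*(-5*1)**2 + (-14/5 - (-1)*I*sqrt(3)/3 - 312/5) = 158*(-5)**2 + (-14/5 + I*sqrt(3)/3 - 312/5) = 158*25 + (-326/5 + I*sqrt(3)/3) = 3950 + (-326/5 + I*sqrt(3)/3) = 19424/5 + I*sqrt(3)/3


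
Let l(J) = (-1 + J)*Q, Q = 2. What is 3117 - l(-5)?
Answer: 3129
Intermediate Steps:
l(J) = -2 + 2*J (l(J) = (-1 + J)*2 = -2 + 2*J)
3117 - l(-5) = 3117 - (-2 + 2*(-5)) = 3117 - (-2 - 10) = 3117 - 1*(-12) = 3117 + 12 = 3129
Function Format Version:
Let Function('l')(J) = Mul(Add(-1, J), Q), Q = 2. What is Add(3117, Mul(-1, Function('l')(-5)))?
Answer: 3129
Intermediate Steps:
Function('l')(J) = Add(-2, Mul(2, J)) (Function('l')(J) = Mul(Add(-1, J), 2) = Add(-2, Mul(2, J)))
Add(3117, Mul(-1, Function('l')(-5))) = Add(3117, Mul(-1, Add(-2, Mul(2, -5)))) = Add(3117, Mul(-1, Add(-2, -10))) = Add(3117, Mul(-1, -12)) = Add(3117, 12) = 3129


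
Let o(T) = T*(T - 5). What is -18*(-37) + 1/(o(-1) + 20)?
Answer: 17317/26 ≈ 666.04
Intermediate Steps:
o(T) = T*(-5 + T)
-18*(-37) + 1/(o(-1) + 20) = -18*(-37) + 1/(-(-5 - 1) + 20) = 666 + 1/(-1*(-6) + 20) = 666 + 1/(6 + 20) = 666 + 1/26 = 17317/26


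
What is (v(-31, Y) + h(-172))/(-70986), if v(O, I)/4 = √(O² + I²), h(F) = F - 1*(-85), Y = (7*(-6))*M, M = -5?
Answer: 29/23662 - 2*√45061/35493 ≈ -0.010736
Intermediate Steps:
Y = 210 (Y = (7*(-6))*(-5) = -42*(-5) = 210)
h(F) = 85 + F (h(F) = F + 85 = 85 + F)
v(O, I) = 4*√(I² + O²) (v(O, I) = 4*√(O² + I²) = 4*√(I² + O²))
(v(-31, Y) + h(-172))/(-70986) = (4*√(210² + (-31)²) + (85 - 172))/(-70986) = (4*√(44100 + 961) - 87)*(-1/70986) = (4*√45061 - 87)*(-1/70986) = (-87 + 4*√45061)*(-1/70986) = 29/23662 - 2*√45061/35493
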